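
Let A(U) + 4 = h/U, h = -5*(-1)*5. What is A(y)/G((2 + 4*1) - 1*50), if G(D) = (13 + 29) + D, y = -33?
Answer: 157/66 ≈ 2.3788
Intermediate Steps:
G(D) = 42 + D
h = 25 (h = 5*5 = 25)
A(U) = -4 + 25/U
A(y)/G((2 + 4*1) - 1*50) = (-4 + 25/(-33))/(42 + ((2 + 4*1) - 1*50)) = (-4 + 25*(-1/33))/(42 + ((2 + 4) - 50)) = (-4 - 25/33)/(42 + (6 - 50)) = -157/(33*(42 - 44)) = -157/33/(-2) = -157/33*(-1/2) = 157/66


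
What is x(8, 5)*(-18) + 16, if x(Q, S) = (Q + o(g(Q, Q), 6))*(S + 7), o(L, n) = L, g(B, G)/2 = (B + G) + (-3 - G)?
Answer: -3872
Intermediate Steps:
g(B, G) = -6 + 2*B (g(B, G) = 2*((B + G) + (-3 - G)) = 2*(-3 + B) = -6 + 2*B)
x(Q, S) = (-6 + 3*Q)*(7 + S) (x(Q, S) = (Q + (-6 + 2*Q))*(S + 7) = (-6 + 3*Q)*(7 + S))
x(8, 5)*(-18) + 16 = (-42 - 6*5 + 21*8 + 3*8*5)*(-18) + 16 = (-42 - 30 + 168 + 120)*(-18) + 16 = 216*(-18) + 16 = -3888 + 16 = -3872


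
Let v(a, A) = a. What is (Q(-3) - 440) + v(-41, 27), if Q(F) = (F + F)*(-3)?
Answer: -463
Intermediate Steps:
Q(F) = -6*F (Q(F) = (2*F)*(-3) = -6*F)
(Q(-3) - 440) + v(-41, 27) = (-6*(-3) - 440) - 41 = (18 - 440) - 41 = -422 - 41 = -463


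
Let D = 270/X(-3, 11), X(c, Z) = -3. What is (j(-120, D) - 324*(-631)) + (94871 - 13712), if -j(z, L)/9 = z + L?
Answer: 287493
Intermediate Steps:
D = -90 (D = 270/(-3) = 270*(-⅓) = -90)
j(z, L) = -9*L - 9*z (j(z, L) = -9*(z + L) = -9*(L + z) = -9*L - 9*z)
(j(-120, D) - 324*(-631)) + (94871 - 13712) = ((-9*(-90) - 9*(-120)) - 324*(-631)) + (94871 - 13712) = ((810 + 1080) + 204444) + 81159 = (1890 + 204444) + 81159 = 206334 + 81159 = 287493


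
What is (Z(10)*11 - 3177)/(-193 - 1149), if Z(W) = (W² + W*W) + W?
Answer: 867/1342 ≈ 0.64605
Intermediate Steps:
Z(W) = W + 2*W² (Z(W) = (W² + W²) + W = 2*W² + W = W + 2*W²)
(Z(10)*11 - 3177)/(-193 - 1149) = ((10*(1 + 2*10))*11 - 3177)/(-193 - 1149) = ((10*(1 + 20))*11 - 3177)/(-1342) = ((10*21)*11 - 3177)*(-1/1342) = (210*11 - 3177)*(-1/1342) = (2310 - 3177)*(-1/1342) = -867*(-1/1342) = 867/1342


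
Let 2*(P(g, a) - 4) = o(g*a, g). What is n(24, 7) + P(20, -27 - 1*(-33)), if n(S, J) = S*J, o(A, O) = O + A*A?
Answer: 7382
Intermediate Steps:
o(A, O) = O + A²
P(g, a) = 4 + g/2 + a²*g²/2 (P(g, a) = 4 + (g + (g*a)²)/2 = 4 + (g + (a*g)²)/2 = 4 + (g + a²*g²)/2 = 4 + (g/2 + a²*g²/2) = 4 + g/2 + a²*g²/2)
n(S, J) = J*S
n(24, 7) + P(20, -27 - 1*(-33)) = 7*24 + (4 + (½)*20 + (½)*(-27 - 1*(-33))²*20²) = 168 + (4 + 10 + (½)*(-27 + 33)²*400) = 168 + (4 + 10 + (½)*6²*400) = 168 + (4 + 10 + (½)*36*400) = 168 + (4 + 10 + 7200) = 168 + 7214 = 7382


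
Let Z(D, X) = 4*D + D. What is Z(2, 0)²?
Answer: 100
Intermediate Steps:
Z(D, X) = 5*D
Z(2, 0)² = (5*2)² = 10² = 100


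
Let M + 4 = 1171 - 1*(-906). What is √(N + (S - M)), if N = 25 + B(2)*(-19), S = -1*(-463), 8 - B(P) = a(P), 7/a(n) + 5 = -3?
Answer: I*√28058/4 ≈ 41.876*I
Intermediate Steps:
a(n) = -7/8 (a(n) = 7/(-5 - 3) = 7/(-8) = 7*(-⅛) = -7/8)
M = 2073 (M = -4 + (1171 - 1*(-906)) = -4 + (1171 + 906) = -4 + 2077 = 2073)
B(P) = 71/8 (B(P) = 8 - 1*(-7/8) = 8 + 7/8 = 71/8)
S = 463
N = -1149/8 (N = 25 + (71/8)*(-19) = 25 - 1349/8 = -1149/8 ≈ -143.63)
√(N + (S - M)) = √(-1149/8 + (463 - 1*2073)) = √(-1149/8 + (463 - 2073)) = √(-1149/8 - 1610) = √(-14029/8) = I*√28058/4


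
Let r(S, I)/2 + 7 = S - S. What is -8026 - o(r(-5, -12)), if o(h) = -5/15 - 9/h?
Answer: -337105/42 ≈ -8026.3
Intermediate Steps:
r(S, I) = -14 (r(S, I) = -14 + 2*(S - S) = -14 + 2*0 = -14 + 0 = -14)
o(h) = -1/3 - 9/h (o(h) = -5*1/15 - 9/h = -1/3 - 9/h)
-8026 - o(r(-5, -12)) = -8026 - (-27 - 1*(-14))/(3*(-14)) = -8026 - (-1)*(-27 + 14)/(3*14) = -8026 - (-1)*(-13)/(3*14) = -8026 - 1*13/42 = -8026 - 13/42 = -337105/42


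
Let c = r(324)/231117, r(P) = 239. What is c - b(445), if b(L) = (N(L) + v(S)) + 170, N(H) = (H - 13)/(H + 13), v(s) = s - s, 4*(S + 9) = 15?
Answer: -9047251351/52925793 ≈ -170.94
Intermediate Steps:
S = -21/4 (S = -9 + (¼)*15 = -9 + 15/4 = -21/4 ≈ -5.2500)
v(s) = 0
N(H) = (-13 + H)/(13 + H)
c = 239/231117 ≈ 0.0010341
b(L) = 170 + (-13 + L)/(13 + L) (b(L) = ((-13 + L)/(13 + L) + 0) + 170 = (-13 + L)/(13 + L) + 170 = 170 + (-13 + L)/(13 + L))
c - b(445) = 239/231117 - (2197 + 171*445)/(13 + 445) = 239/231117 - (2197 + 76095)/458 = 239/231117 - 78292/458 = 239/231117 - 1*39146/229 = 239/231117 - 39146/229 = -9047251351/52925793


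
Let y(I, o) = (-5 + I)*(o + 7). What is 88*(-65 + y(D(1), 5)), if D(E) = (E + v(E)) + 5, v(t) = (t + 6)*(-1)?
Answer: -12056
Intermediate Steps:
v(t) = -6 - t (v(t) = (6 + t)*(-1) = -6 - t)
D(E) = -1 (D(E) = (E + (-6 - E)) + 5 = -6 + 5 = -1)
y(I, o) = (-5 + I)*(7 + o)
88*(-65 + y(D(1), 5)) = 88*(-65 + (-35 - 5*5 + 7*(-1) - 1*5)) = 88*(-65 + (-35 - 25 - 7 - 5)) = 88*(-65 - 72) = 88*(-137) = -12056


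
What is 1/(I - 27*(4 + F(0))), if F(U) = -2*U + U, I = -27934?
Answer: -1/28042 ≈ -3.5661e-5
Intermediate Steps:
F(U) = -U
1/(I - 27*(4 + F(0))) = 1/(-27934 - 27*(4 - 1*0)) = 1/(-27934 - 27*(4 + 0)) = 1/(-27934 - 27*4) = 1/(-27934 - 108) = 1/(-28042) = -1/28042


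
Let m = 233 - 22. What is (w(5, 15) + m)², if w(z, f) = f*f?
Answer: 190096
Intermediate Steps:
w(z, f) = f²
m = 211
(w(5, 15) + m)² = (15² + 211)² = (225 + 211)² = 436² = 190096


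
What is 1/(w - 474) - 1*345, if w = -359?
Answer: -287386/833 ≈ -345.00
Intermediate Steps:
1/(w - 474) - 1*345 = 1/(-359 - 474) - 1*345 = 1/(-833) - 345 = -1/833 - 345 = -287386/833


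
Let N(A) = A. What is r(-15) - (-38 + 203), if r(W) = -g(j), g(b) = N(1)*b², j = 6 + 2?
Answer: -229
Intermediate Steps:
j = 8
g(b) = b² (g(b) = 1*b² = b²)
r(W) = -64 (r(W) = -1*8² = -1*64 = -64)
r(-15) - (-38 + 203) = -64 - (-38 + 203) = -64 - 1*165 = -64 - 165 = -229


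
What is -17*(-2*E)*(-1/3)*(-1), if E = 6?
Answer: 68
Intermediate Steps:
-17*(-2*E)*(-1/3)*(-1) = -17*(-2*6)*(-1/3)*(-1) = -(-204)*(-1*⅓)*(-1) = -(-204)*(-1)/3*(-1) = -17*4*(-1) = -68*(-1) = 68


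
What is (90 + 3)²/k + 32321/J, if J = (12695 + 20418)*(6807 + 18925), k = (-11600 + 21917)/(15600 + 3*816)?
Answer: 44334906574530863/2930247119324 ≈ 15130.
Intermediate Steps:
k = 3439/6016 (k = 10317/(15600 + 2448) = 10317/18048 = 10317*(1/18048) = 3439/6016 ≈ 0.57164)
J = 852063716 (J = 33113*25732 = 852063716)
(90 + 3)²/k + 32321/J = (90 + 3)²/(3439/6016) + 32321/852063716 = 93²*(6016/3439) + 32321*(1/852063716) = 8649*(6016/3439) + 32321/852063716 = 52032384/3439 + 32321/852063716 = 44334906574530863/2930247119324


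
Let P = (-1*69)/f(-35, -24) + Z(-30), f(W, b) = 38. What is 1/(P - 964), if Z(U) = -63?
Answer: -38/39095 ≈ -0.00097199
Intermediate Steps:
P = -2463/38 (P = -1*69/38 - 63 = -69*1/38 - 63 = -69/38 - 63 = -2463/38 ≈ -64.816)
1/(P - 964) = 1/(-2463/38 - 964) = 1/(-39095/38) = -38/39095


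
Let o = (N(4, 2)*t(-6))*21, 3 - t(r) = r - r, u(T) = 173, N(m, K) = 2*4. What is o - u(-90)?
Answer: 331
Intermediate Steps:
N(m, K) = 8
t(r) = 3 (t(r) = 3 - (r - r) = 3 - 1*0 = 3 + 0 = 3)
o = 504 (o = (8*3)*21 = 24*21 = 504)
o - u(-90) = 504 - 1*173 = 504 - 173 = 331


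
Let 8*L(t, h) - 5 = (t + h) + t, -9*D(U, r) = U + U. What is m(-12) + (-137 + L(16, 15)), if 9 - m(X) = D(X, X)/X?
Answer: -2183/18 ≈ -121.28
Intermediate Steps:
D(U, r) = -2*U/9 (D(U, r) = -(U + U)/9 = -2*U/9)
m(X) = 83/9 (m(X) = 9 - (-2*X/9)/X = 9 - 1*(-2/9) = 9 + 2/9 = 83/9)
L(t, h) = 5/8 + t/4 + h/8 (L(t, h) = 5/8 + ((t + h) + t)/8 = 5/8 + ((h + t) + t)/8 = 5/8 + (h + 2*t)/8 = 5/8 + (t/4 + h/8) = 5/8 + t/4 + h/8)
m(-12) + (-137 + L(16, 15)) = 83/9 + (-137 + (5/8 + (¼)*16 + (⅛)*15)) = 83/9 + (-137 + (5/8 + 4 + 15/8)) = 83/9 + (-137 + 13/2) = 83/9 - 261/2 = -2183/18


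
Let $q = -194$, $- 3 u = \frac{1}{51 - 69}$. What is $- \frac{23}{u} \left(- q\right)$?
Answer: $-240948$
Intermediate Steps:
$u = \frac{1}{54}$ ($u = - \frac{1}{3 \left(51 - 69\right)} = - \frac{1}{3 \left(-18\right)} = \left(- \frac{1}{3}\right) \left(- \frac{1}{18}\right) = \frac{1}{54} \approx 0.018519$)
$- \frac{23}{u} \left(- q\right) = - 23 \frac{1}{\frac{1}{54}} \left(\left(-1\right) \left(-194\right)\right) = \left(-23\right) 54 \cdot 194 = \left(-1242\right) 194 = -240948$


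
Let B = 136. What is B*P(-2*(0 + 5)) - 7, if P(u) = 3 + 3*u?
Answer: -3679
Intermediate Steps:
B*P(-2*(0 + 5)) - 7 = 136*(3 + 3*(-2*(0 + 5))) - 7 = 136*(3 + 3*(-2*5)) - 7 = 136*(3 + 3*(-10)) - 7 = 136*(3 - 30) - 7 = 136*(-27) - 7 = -3672 - 7 = -3679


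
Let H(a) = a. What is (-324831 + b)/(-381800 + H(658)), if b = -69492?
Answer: 394323/381142 ≈ 1.0346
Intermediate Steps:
(-324831 + b)/(-381800 + H(658)) = (-324831 - 69492)/(-381800 + 658) = -394323/(-381142) = -394323*(-1/381142) = 394323/381142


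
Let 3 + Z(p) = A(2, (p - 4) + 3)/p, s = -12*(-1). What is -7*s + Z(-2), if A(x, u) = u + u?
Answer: -84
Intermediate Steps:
s = 12
A(x, u) = 2*u
Z(p) = -3 + (-2 + 2*p)/p (Z(p) = -3 + (2*((p - 4) + 3))/p = -3 + (2*((-4 + p) + 3))/p = -3 + (2*(-1 + p))/p = -3 + (-2 + 2*p)/p)
-7*s + Z(-2) = -7*12 + (-2 - 1*(-2))/(-2) = -84 - (-2 + 2)/2 = -84 - 1/2*0 = -84 + 0 = -84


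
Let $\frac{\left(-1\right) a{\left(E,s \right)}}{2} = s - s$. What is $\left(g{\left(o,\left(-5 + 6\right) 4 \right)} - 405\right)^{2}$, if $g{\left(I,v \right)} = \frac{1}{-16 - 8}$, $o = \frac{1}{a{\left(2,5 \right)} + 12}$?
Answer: $\frac{94497841}{576} \approx 1.6406 \cdot 10^{5}$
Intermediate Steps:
$a{\left(E,s \right)} = 0$ ($a{\left(E,s \right)} = - 2 \left(s - s\right) = \left(-2\right) 0 = 0$)
$o = \frac{1}{12}$ ($o = \frac{1}{0 + 12} = \frac{1}{12} \approx 0.083333$)
$g{\left(I,v \right)} = - \frac{1}{24}$ ($g{\left(I,v \right)} = \frac{1}{-24} = - \frac{1}{24}$)
$\left(g{\left(o,\left(-5 + 6\right) 4 \right)} - 405\right)^{2} = \left(- \frac{1}{24} - 405\right)^{2} = \left(- \frac{9721}{24}\right)^{2} = \frac{94497841}{576}$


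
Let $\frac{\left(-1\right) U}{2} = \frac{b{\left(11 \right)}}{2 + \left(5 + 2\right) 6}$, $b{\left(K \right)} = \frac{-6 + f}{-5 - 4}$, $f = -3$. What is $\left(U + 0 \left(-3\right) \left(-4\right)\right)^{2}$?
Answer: $\frac{1}{484} \approx 0.0020661$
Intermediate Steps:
$b{\left(K \right)} = 1$ ($b{\left(K \right)} = \frac{-6 - 3}{-5 - 4} = - \frac{9}{-9} = \left(-9\right) \left(- \frac{1}{9}\right) = 1$)
$U = - \frac{1}{22}$ ($U = - 2 \cdot 1 \frac{1}{2 + \left(5 + 2\right) 6} = - 2 \cdot 1 \frac{1}{2 + 7 \cdot 6} = - 2 \cdot 1 \frac{1}{2 + 42} = - 2 \cdot 1 \cdot \frac{1}{44} = \left(-2\right) \frac{1}{44} = - \frac{1}{22} \approx -0.045455$)
$\left(U + 0 \left(-3\right) \left(-4\right)\right)^{2} = \left(- \frac{1}{22} + 0 \left(-3\right) \left(-4\right)\right)^{2} = \left(- \frac{1}{22} + 0 \left(-4\right)\right)^{2} = \left(- \frac{1}{22} + 0\right)^{2} = \left(- \frac{1}{22}\right)^{2} = \frac{1}{484}$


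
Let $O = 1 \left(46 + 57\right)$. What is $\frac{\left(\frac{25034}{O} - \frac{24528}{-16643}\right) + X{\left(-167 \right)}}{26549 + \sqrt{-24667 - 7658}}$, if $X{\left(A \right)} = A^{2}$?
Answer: $\frac{1280386583107023}{1208328696279254} - \frac{241136499135 i \sqrt{1293}}{1208328696279254} \approx 1.0596 - 0.0071759 i$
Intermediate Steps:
$O = 103$ ($O = 1 \cdot 103 = 103$)
$\frac{\left(\frac{25034}{O} - \frac{24528}{-16643}\right) + X{\left(-167 \right)}}{26549 + \sqrt{-24667 - 7658}} = \frac{\left(\frac{25034}{103} - \frac{24528}{-16643}\right) + \left(-167\right)^{2}}{26549 + \sqrt{-24667 - 7658}} = \frac{\left(25034 \cdot \frac{1}{103} - - \frac{24528}{16643}\right) + 27889}{26549 + \sqrt{-32325}} = \frac{\left(\frac{25034}{103} + \frac{24528}{16643}\right) + 27889}{26549 + 5 i \sqrt{1293}} = \frac{\frac{419167246}{1714229} + 27889}{26549 + 5 i \sqrt{1293}} = \frac{48227299827}{1714229 \left(26549 + 5 i \sqrt{1293}\right)}$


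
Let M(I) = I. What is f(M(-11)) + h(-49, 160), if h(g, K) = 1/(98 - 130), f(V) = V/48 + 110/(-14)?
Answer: -5455/672 ≈ -8.1176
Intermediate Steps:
f(V) = -55/7 + V/48 (f(V) = V*(1/48) + 110*(-1/14) = V/48 - 55/7 = -55/7 + V/48)
h(g, K) = -1/32 (h(g, K) = 1/(-32) = -1/32)
f(M(-11)) + h(-49, 160) = (-55/7 + (1/48)*(-11)) - 1/32 = (-55/7 - 11/48) - 1/32 = -2717/336 - 1/32 = -5455/672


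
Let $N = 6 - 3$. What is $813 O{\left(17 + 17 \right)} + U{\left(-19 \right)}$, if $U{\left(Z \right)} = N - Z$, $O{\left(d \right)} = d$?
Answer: $27664$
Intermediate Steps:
$N = 3$ ($N = 6 - 3 = 3$)
$U{\left(Z \right)} = 3 - Z$
$813 O{\left(17 + 17 \right)} + U{\left(-19 \right)} = 813 \left(17 + 17\right) + \left(3 - -19\right) = 813 \cdot 34 + \left(3 + 19\right) = 27642 + 22 = 27664$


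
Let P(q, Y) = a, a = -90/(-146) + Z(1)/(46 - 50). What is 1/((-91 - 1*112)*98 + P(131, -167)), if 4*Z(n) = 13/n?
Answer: -1168/23236421 ≈ -5.0266e-5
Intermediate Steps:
Z(n) = 13/(4*n) (Z(n) = (13/n)/4 = 13/(4*n))
a = -229/1168 (a = -90/(-146) + ((13/4)/1)/(46 - 50) = -90*(-1/146) + ((13/4)*1)/(-4) = 45/73 + (13/4)*(-1/4) = 45/73 - 13/16 = -229/1168 ≈ -0.19606)
P(q, Y) = -229/1168
1/((-91 - 1*112)*98 + P(131, -167)) = 1/((-91 - 1*112)*98 - 229/1168) = 1/((-91 - 112)*98 - 229/1168) = 1/(-203*98 - 229/1168) = 1/(-19894 - 229/1168) = 1/(-23236421/1168) = -1168/23236421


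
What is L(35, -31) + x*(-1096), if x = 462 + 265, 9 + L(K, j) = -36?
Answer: -796837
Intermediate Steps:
L(K, j) = -45 (L(K, j) = -9 - 36 = -45)
x = 727
L(35, -31) + x*(-1096) = -45 + 727*(-1096) = -45 - 796792 = -796837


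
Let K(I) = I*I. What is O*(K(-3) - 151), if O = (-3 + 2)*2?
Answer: 284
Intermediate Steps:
K(I) = I**2
O = -2 (O = -1*2 = -2)
O*(K(-3) - 151) = -2*((-3)**2 - 151) = -2*(9 - 151) = -2*(-142) = 284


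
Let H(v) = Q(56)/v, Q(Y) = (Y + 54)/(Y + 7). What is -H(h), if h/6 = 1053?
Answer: -55/199017 ≈ -0.00027636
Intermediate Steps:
h = 6318 (h = 6*1053 = 6318)
Q(Y) = (54 + Y)/(7 + Y)
H(v) = 110/(63*v) (H(v) = ((54 + 56)/(7 + 56))/v = (110/63)/v = ((1/63)*110)/v = 110/(63*v))
-H(h) = -110/(63*6318) = -1*55/199017 = -55/199017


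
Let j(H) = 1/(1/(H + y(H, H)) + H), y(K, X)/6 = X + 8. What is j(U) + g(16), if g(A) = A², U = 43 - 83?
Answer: 2375704/9281 ≈ 255.98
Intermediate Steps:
y(K, X) = 48 + 6*X (y(K, X) = 6*(X + 8) = 6*(8 + X) = 48 + 6*X)
U = -40
j(H) = 1/(H + 1/(48 + 7*H)) (j(H) = 1/(1/(H + (48 + 6*H)) + H) = 1/(1/(48 + 7*H) + H) = 1/(H + 1/(48 + 7*H)))
j(U) + g(16) = (48 + 7*(-40))/(1 + 7*(-40)² + 48*(-40)) + 16² = (48 - 280)/(1 + 7*1600 - 1920) + 256 = -232/(1 + 11200 - 1920) + 256 = -232/9281 + 256 = 2375704/9281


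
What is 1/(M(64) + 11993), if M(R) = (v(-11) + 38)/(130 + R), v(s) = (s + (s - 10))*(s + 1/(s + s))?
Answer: 1067/12798684 ≈ 8.3368e-5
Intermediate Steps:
v(s) = (-10 + 2*s)*(s + 1/(2*s)) (v(s) = (s + (-10 + s))*(s + 1/(2*s)) = (-10 + 2*s)*(s + 1/(2*s)))
M(R) = 4306/(11*(130 + R)) (M(R) = ((1 - 10*(-11) - 5/(-11) + 2*(-11)²) + 38)/(130 + R) = ((1 + 110 - 5*(-1/11) + 2*121) + 38)/(130 + R) = ((1 + 110 + 5/11 + 242) + 38)/(130 + R) = (3888/11 + 38)/(130 + R) = 4306/(11*(130 + R)))
1/(M(64) + 11993) = 1/(4306/(11*(130 + 64)) + 11993) = 1/((4306/11)/194 + 11993) = 1/((4306/11)*(1/194) + 11993) = 1/(2153/1067 + 11993) = 1/(12798684/1067) = 1067/12798684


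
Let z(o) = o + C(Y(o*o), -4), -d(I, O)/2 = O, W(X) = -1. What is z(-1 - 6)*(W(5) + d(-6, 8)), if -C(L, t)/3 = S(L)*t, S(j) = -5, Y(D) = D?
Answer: 1139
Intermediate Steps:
d(I, O) = -2*O
C(L, t) = 15*t (C(L, t) = -(-15)*t = 15*t)
z(o) = -60 + o (z(o) = o + 15*(-4) = o - 60 = -60 + o)
z(-1 - 6)*(W(5) + d(-6, 8)) = (-60 + (-1 - 6))*(-1 - 2*8) = (-60 - 7)*(-1 - 16) = -67*(-17) = 1139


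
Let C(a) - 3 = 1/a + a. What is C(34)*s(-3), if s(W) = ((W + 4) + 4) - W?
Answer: 5036/17 ≈ 296.24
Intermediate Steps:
C(a) = 3 + a + 1/a (C(a) = 3 + (1/a + a) = 3 + (a + 1/a) = 3 + a + 1/a)
s(W) = 8 (s(W) = ((4 + W) + 4) - W = (8 + W) - W = 8)
C(34)*s(-3) = (3 + 34 + 1/34)*8 = (1259/34)*8 = 5036/17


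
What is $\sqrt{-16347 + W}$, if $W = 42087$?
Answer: $6 \sqrt{715} \approx 160.44$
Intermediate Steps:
$\sqrt{-16347 + W} = \sqrt{-16347 + 42087} = \sqrt{25740} = 6 \sqrt{715}$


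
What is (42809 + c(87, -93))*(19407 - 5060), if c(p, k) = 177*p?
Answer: 835110176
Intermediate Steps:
(42809 + c(87, -93))*(19407 - 5060) = (42809 + 177*87)*(19407 - 5060) = (42809 + 15399)*14347 = 58208*14347 = 835110176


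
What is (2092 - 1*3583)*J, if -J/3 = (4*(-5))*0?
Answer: 0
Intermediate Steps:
J = 0 (J = -3*4*(-5)*0 = -(-60)*0 = -3*0 = 0)
(2092 - 1*3583)*J = (2092 - 1*3583)*0 = (2092 - 3583)*0 = -1491*0 = 0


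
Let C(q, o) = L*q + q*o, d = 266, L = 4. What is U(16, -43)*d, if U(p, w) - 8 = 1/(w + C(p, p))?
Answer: 589722/277 ≈ 2129.0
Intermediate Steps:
C(q, o) = 4*q + o*q (C(q, o) = 4*q + q*o = 4*q + o*q)
U(p, w) = 8 + 1/(w + p*(4 + p))
U(16, -43)*d = ((1 + 8*(-43) + 8*16*(4 + 16))/(-43 + 16*(4 + 16)))*266 = ((1 - 344 + 8*16*20)/(-43 + 16*20))*266 = ((1 - 344 + 2560)/(-43 + 320))*266 = (2217/277)*266 = 589722/277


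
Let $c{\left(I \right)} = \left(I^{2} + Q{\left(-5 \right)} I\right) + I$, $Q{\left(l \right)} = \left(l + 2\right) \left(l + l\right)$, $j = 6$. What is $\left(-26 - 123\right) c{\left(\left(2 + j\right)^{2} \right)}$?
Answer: $-905920$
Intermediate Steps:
$Q{\left(l \right)} = 2 l \left(2 + l\right)$ ($Q{\left(l \right)} = \left(2 + l\right) 2 l = 2 l \left(2 + l\right)$)
$c{\left(I \right)} = I^{2} + 31 I$ ($c{\left(I \right)} = \left(I^{2} + 2 \left(-5\right) \left(2 - 5\right) I\right) + I = \left(I^{2} + 2 \left(-5\right) \left(-3\right) I\right) + I = \left(I^{2} + 30 I\right) + I = I^{2} + 31 I$)
$\left(-26 - 123\right) c{\left(\left(2 + j\right)^{2} \right)} = \left(-26 - 123\right) \left(2 + 6\right)^{2} \left(31 + \left(2 + 6\right)^{2}\right) = - 149 \cdot 8^{2} \left(31 + 8^{2}\right) = - 149 \cdot 64 \left(31 + 64\right) = - 149 \cdot 64 \cdot 95 = \left(-149\right) 6080 = -905920$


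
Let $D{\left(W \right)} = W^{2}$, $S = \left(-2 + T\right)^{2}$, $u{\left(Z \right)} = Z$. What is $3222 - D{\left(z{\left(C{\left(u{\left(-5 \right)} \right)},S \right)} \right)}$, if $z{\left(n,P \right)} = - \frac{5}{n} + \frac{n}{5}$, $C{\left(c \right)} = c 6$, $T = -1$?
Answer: $\frac{114767}{36} \approx 3188.0$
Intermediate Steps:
$S = 9$ ($S = \left(-2 - 1\right)^{2} = \left(-3\right)^{2} = 9$)
$C{\left(c \right)} = 6 c$
$z{\left(n,P \right)} = - \frac{5}{n} + \frac{n}{5}$ ($z{\left(n,P \right)} = - \frac{5}{n} + n \frac{1}{5} = - \frac{5}{n} + \frac{n}{5}$)
$3222 - D{\left(z{\left(C{\left(u{\left(-5 \right)} \right)},S \right)} \right)} = 3222 - \left(- \frac{5}{6 \left(-5\right)} + \frac{6 \left(-5\right)}{5}\right)^{2} = 3222 - \left(- \frac{5}{-30} + \frac{1}{5} \left(-30\right)\right)^{2} = 3222 - \left(\left(-5\right) \left(- \frac{1}{30}\right) - 6\right)^{2} = 3222 - \left(\frac{1}{6} - 6\right)^{2} = 3222 - \left(- \frac{35}{6}\right)^{2} = 3222 - \frac{1225}{36} = \frac{114767}{36}$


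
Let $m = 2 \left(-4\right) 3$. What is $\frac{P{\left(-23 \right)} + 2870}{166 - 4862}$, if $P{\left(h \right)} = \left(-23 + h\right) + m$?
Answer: $- \frac{350}{587} \approx -0.59625$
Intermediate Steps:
$m = -24$ ($m = \left(-8\right) 3 = -24$)
$P{\left(h \right)} = -47 + h$ ($P{\left(h \right)} = \left(-23 + h\right) - 24 = -47 + h$)
$\frac{P{\left(-23 \right)} + 2870}{166 - 4862} = \frac{\left(-47 - 23\right) + 2870}{166 - 4862} = \frac{-70 + 2870}{-4696} = 2800 \left(- \frac{1}{4696}\right) = - \frac{350}{587}$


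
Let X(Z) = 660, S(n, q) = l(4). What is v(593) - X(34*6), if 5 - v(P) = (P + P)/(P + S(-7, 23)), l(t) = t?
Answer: -392221/597 ≈ -656.99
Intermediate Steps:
S(n, q) = 4
v(P) = 5 - 2*P/(4 + P) (v(P) = 5 - (P + P)/(P + 4) = 5 - 2*P/(4 + P))
v(593) - X(34*6) = (20 + 3*593)/(4 + 593) - 1*660 = (20 + 1779)/597 - 660 = (1/597)*1799 - 660 = 1799/597 - 660 = -392221/597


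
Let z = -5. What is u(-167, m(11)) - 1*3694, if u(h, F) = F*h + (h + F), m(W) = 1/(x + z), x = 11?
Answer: -11666/3 ≈ -3888.7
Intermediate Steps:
m(W) = 1/6 (m(W) = 1/(11 - 5) = 1/6)
u(h, F) = F + h + F*h (u(h, F) = F*h + (F + h) = F + h + F*h)
u(-167, m(11)) - 1*3694 = (1/6 - 167 + (1/6)*(-167)) - 1*3694 = (1/6 - 167 - 167/6) - 3694 = -584/3 - 3694 = -11666/3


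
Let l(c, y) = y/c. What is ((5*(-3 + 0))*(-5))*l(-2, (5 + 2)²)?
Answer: -3675/2 ≈ -1837.5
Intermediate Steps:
((5*(-3 + 0))*(-5))*l(-2, (5 + 2)²) = ((5*(-3 + 0))*(-5))*((5 + 2)²/(-2)) = ((5*(-3))*(-5))*(7²*(-½)) = (-15*(-5))*(49*(-½)) = 75*(-49/2) = -3675/2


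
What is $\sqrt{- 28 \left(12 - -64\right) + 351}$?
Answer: $i \sqrt{1777} \approx 42.154 i$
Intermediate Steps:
$\sqrt{- 28 \left(12 - -64\right) + 351} = \sqrt{- 28 \left(12 + 64\right) + 351} = \sqrt{\left(-28\right) 76 + 351} = \sqrt{-2128 + 351} = \sqrt{-1777} = i \sqrt{1777}$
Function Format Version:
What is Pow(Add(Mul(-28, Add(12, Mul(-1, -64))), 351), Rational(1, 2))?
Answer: Mul(I, Pow(1777, Rational(1, 2))) ≈ Mul(42.154, I)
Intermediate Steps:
Pow(Add(Mul(-28, Add(12, Mul(-1, -64))), 351), Rational(1, 2)) = Pow(Add(Mul(-28, Add(12, 64)), 351), Rational(1, 2)) = Pow(Add(Mul(-28, 76), 351), Rational(1, 2)) = Pow(Add(-2128, 351), Rational(1, 2)) = Pow(-1777, Rational(1, 2)) = Mul(I, Pow(1777, Rational(1, 2)))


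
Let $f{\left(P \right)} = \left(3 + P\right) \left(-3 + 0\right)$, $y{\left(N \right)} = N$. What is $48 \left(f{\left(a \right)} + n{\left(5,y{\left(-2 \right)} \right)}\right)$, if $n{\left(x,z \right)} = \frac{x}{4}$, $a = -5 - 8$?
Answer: $1500$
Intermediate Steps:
$a = -13$ ($a = -5 - 8 = -13$)
$n{\left(x,z \right)} = \frac{x}{4}$ ($n{\left(x,z \right)} = x \frac{1}{4} = \frac{x}{4}$)
$f{\left(P \right)} = -9 - 3 P$ ($f{\left(P \right)} = \left(3 + P\right) \left(-3\right) = -9 - 3 P$)
$48 \left(f{\left(a \right)} + n{\left(5,y{\left(-2 \right)} \right)}\right) = 48 \left(\left(-9 - -39\right) + \frac{1}{4} \cdot 5\right) = 48 \left(\left(-9 + 39\right) + \frac{5}{4}\right) = 48 \left(30 + \frac{5}{4}\right) = 48 \cdot \frac{125}{4} = 1500$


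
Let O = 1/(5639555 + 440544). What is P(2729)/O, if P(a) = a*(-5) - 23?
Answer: -83102793132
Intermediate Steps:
O = 1/6080099 ≈ 1.6447e-7
P(a) = -23 - 5*a (P(a) = -5*a - 23 = -23 - 5*a)
P(2729)/O = (-23 - 5*2729)/(1/6080099) = (-23 - 13645)*6080099 = -13668*6080099 = -83102793132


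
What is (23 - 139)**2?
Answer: 13456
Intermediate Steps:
(23 - 139)**2 = (-116)**2 = 13456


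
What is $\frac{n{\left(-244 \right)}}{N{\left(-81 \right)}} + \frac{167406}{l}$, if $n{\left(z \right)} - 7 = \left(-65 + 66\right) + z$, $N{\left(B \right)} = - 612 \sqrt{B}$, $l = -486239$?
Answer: $- \frac{167406}{486239} - \frac{59 i}{1377} \approx -0.34429 - 0.042847 i$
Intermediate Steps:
$n{\left(z \right)} = 8 + z$ ($n{\left(z \right)} = 7 + \left(\left(-65 + 66\right) + z\right) = 7 + \left(1 + z\right) = 8 + z$)
$\frac{n{\left(-244 \right)}}{N{\left(-81 \right)}} + \frac{167406}{l} = \frac{8 - 244}{\left(-612\right) \sqrt{-81}} + \frac{167406}{-486239} = - \frac{236}{\left(-612\right) 9 i} + 167406 \left(- \frac{1}{486239}\right) = - \frac{236}{\left(-5508\right) i} - \frac{167406}{486239} = - 236 \frac{i}{5508} - \frac{167406}{486239} = - \frac{59 i}{1377} - \frac{167406}{486239} = - \frac{167406}{486239} - \frac{59 i}{1377}$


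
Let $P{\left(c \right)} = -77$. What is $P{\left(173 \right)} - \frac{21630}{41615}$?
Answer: $- \frac{92171}{1189} \approx -77.52$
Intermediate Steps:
$P{\left(173 \right)} - \frac{21630}{41615} = -77 - \frac{21630}{41615} = -77 - \frac{618}{1189} = - \frac{92171}{1189}$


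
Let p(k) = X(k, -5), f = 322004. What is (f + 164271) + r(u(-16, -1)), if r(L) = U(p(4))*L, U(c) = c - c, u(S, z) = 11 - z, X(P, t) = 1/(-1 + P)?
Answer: 486275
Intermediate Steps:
p(k) = 1/(-1 + k)
U(c) = 0
r(L) = 0 (r(L) = 0*L = 0)
(f + 164271) + r(u(-16, -1)) = (322004 + 164271) + 0 = 486275 + 0 = 486275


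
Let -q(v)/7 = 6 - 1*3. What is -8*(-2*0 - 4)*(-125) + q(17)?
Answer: -4021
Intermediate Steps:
q(v) = -21 (q(v) = -7*(6 - 1*3) = -7*(6 - 3) = -7*3 = -21)
-8*(-2*0 - 4)*(-125) + q(17) = -8*(-2*0 - 4)*(-125) - 21 = -8*(0 - 4)*(-125) - 21 = -8*(-4)*(-125) - 21 = 32*(-125) - 21 = -4000 - 21 = -4021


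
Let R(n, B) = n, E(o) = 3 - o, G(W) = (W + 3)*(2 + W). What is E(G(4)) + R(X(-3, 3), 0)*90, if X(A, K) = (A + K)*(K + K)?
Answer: -39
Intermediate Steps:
X(A, K) = 2*K*(A + K) (X(A, K) = (A + K)*(2*K) = 2*K*(A + K))
G(W) = (2 + W)*(3 + W) (G(W) = (3 + W)*(2 + W) = (2 + W)*(3 + W))
E(G(4)) + R(X(-3, 3), 0)*90 = (3 - (6 + 4**2 + 5*4)) + (2*3*(-3 + 3))*90 = (3 - (6 + 16 + 20)) + (2*3*0)*90 = (3 - 1*42) + 0*90 = (3 - 42) + 0 = -39 + 0 = -39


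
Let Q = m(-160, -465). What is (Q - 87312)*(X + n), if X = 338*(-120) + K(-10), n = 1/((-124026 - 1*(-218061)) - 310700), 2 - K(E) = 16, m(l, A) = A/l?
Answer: 24560999981271501/6933280 ≈ 3.5425e+9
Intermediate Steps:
Q = 93/32 (Q = -465/(-160) = -465*(-1/160) = 93/32 ≈ 2.9063)
K(E) = -14 (K(E) = 2 - 1*16 = 2 - 16 = -14)
n = -1/216665 (n = 1/((-124026 + 218061) - 310700) = 1/(94035 - 310700) = 1/(-216665) = -1/216665 ≈ -4.6154e-6)
X = -40574 (X = 338*(-120) - 14 = -40560 - 14 = -40574)
(Q - 87312)*(X + n) = (93/32 - 87312)*(-40574 - 1/216665) = -2793891/32*(-8790965711/216665) = 24560999981271501/6933280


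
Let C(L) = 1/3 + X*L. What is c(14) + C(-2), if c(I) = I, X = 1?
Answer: 37/3 ≈ 12.333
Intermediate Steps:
C(L) = ⅓ + L (C(L) = 1/3 + 1*L = ⅓ + L)
c(14) + C(-2) = 14 + (⅓ - 2) = 14 - 5/3 = 37/3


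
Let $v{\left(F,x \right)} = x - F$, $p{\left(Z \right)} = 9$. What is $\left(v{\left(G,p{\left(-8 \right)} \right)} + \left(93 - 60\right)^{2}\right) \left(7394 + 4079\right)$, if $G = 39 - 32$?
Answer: $12517043$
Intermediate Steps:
$G = 7$ ($G = 39 - 32 = 7$)
$\left(v{\left(G,p{\left(-8 \right)} \right)} + \left(93 - 60\right)^{2}\right) \left(7394 + 4079\right) = \left(\left(9 - 7\right) + \left(93 - 60\right)^{2}\right) \left(7394 + 4079\right) = \left(\left(9 - 7\right) + 33^{2}\right) 11473 = \left(2 + 1089\right) 11473 = 1091 \cdot 11473 = 12517043$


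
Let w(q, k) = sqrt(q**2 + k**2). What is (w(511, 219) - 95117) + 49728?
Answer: -45389 + 73*sqrt(58) ≈ -44833.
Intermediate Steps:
w(q, k) = sqrt(k**2 + q**2)
(w(511, 219) - 95117) + 49728 = (sqrt(219**2 + 511**2) - 95117) + 49728 = (sqrt(47961 + 261121) - 95117) + 49728 = (sqrt(309082) - 95117) + 49728 = (73*sqrt(58) - 95117) + 49728 = (-95117 + 73*sqrt(58)) + 49728 = -45389 + 73*sqrt(58)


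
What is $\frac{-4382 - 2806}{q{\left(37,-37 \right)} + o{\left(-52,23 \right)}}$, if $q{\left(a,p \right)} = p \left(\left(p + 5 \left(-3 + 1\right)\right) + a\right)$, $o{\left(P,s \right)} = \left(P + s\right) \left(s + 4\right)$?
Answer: $\frac{7188}{413} \approx 17.404$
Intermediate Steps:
$o{\left(P,s \right)} = \left(4 + s\right) \left(P + s\right)$ ($o{\left(P,s \right)} = \left(P + s\right) \left(4 + s\right) = \left(4 + s\right) \left(P + s\right)$)
$q{\left(a,p \right)} = p \left(-10 + a + p\right)$ ($q{\left(a,p \right)} = p \left(\left(p + 5 \left(-2\right)\right) + a\right) = p \left(\left(p - 10\right) + a\right) = p \left(\left(-10 + p\right) + a\right) = p \left(-10 + a + p\right)$)
$\frac{-4382 - 2806}{q{\left(37,-37 \right)} + o{\left(-52,23 \right)}} = \frac{-4382 - 2806}{- 37 \left(-10 + 37 - 37\right) + \left(23^{2} + 4 \left(-52\right) + 4 \cdot 23 - 1196\right)} = - \frac{7188}{\left(-37\right) \left(-10\right) + \left(529 - 208 + 92 - 1196\right)} = - \frac{7188}{370 - 783} = - \frac{7188}{-413} = \left(-7188\right) \left(- \frac{1}{413}\right) = \frac{7188}{413}$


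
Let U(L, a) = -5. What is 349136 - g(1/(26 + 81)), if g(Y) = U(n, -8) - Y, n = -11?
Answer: 37358088/107 ≈ 3.4914e+5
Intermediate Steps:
g(Y) = -5 - Y
349136 - g(1/(26 + 81)) = 349136 - (-5 - 1/(26 + 81)) = 349136 - (-5 - 1/107) = 349136 - 1*(-536/107) = 349136 + 536/107 = 37358088/107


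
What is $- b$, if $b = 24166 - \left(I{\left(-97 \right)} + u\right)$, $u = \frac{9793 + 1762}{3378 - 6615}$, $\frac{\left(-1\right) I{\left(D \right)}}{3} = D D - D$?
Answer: $- \frac{170549663}{3237} \approx -52688.0$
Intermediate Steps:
$I{\left(D \right)} = - 3 D^{2} + 3 D$ ($I{\left(D \right)} = - 3 \left(D D - D\right) = - 3 \left(D^{2} - D\right) = - 3 D^{2} + 3 D$)
$u = - \frac{11555}{3237}$ ($u = \frac{11555}{-3237} = 11555 \left(- \frac{1}{3237}\right) = - \frac{11555}{3237} \approx -3.5697$)
$b = \frac{170549663}{3237}$ ($b = 24166 - \left(3 \left(-97\right) \left(1 - -97\right) - \frac{11555}{3237}\right) = 24166 - \left(3 \left(-97\right) \left(1 + 97\right) - \frac{11555}{3237}\right) = 24166 - \left(3 \left(-97\right) 98 - \frac{11555}{3237}\right) = 24166 - \left(-28518 - \frac{11555}{3237}\right) = 24166 - - \frac{92324321}{3237} = 24166 + \frac{92324321}{3237} = \frac{170549663}{3237} \approx 52688.0$)
$- b = \left(-1\right) \frac{170549663}{3237} = - \frac{170549663}{3237}$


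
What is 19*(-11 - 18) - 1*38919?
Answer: -39470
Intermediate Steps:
19*(-11 - 18) - 1*38919 = 19*(-29) - 38919 = -551 - 38919 = -39470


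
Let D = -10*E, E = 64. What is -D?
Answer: 640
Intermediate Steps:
D = -640 (D = -10*64 = -640)
-D = -1*(-640) = 640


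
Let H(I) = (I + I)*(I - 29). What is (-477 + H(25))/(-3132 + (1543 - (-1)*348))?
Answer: 677/1241 ≈ 0.54553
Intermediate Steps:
H(I) = 2*I*(-29 + I) (H(I) = (2*I)*(-29 + I) = 2*I*(-29 + I))
(-477 + H(25))/(-3132 + (1543 - (-1)*348)) = (-477 + 2*25*(-29 + 25))/(-3132 + (1543 - (-1)*348)) = (-477 + 2*25*(-4))/(-3132 + (1543 - 1*(-348))) = (-477 - 200)/(-3132 + (1543 + 348)) = -677/(-3132 + 1891) = -677/(-1241) = -677*(-1/1241) = 677/1241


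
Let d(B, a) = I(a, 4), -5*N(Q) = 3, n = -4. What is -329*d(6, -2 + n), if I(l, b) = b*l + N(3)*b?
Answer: 43428/5 ≈ 8685.6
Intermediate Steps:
N(Q) = -⅗ (N(Q) = -⅕*3 = -⅗)
I(l, b) = -3*b/5 + b*l (I(l, b) = b*l - 3*b/5 = -3*b/5 + b*l)
d(B, a) = -12/5 + 4*a (d(B, a) = (⅕)*4*(-3 + 5*a) = -12/5 + 4*a)
-329*d(6, -2 + n) = -329*(-12/5 + 4*(-2 - 4)) = -329*(-12/5 + 4*(-6)) = -329*(-12/5 - 24) = -329*(-132/5) = 43428/5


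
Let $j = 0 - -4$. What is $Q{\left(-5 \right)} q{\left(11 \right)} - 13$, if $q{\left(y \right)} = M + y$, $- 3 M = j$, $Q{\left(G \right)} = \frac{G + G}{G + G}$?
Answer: $- \frac{10}{3} \approx -3.3333$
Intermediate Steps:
$j = 4$ ($j = 0 + 4 = 4$)
$Q{\left(G \right)} = 1$ ($Q{\left(G \right)} = \frac{2 G}{2 G} = 2 G \frac{1}{2 G} = 1$)
$M = - \frac{4}{3}$ ($M = \left(- \frac{1}{3}\right) 4 = - \frac{4}{3} \approx -1.3333$)
$q{\left(y \right)} = - \frac{4}{3} + y$
$Q{\left(-5 \right)} q{\left(11 \right)} - 13 = 1 \left(- \frac{4}{3} + 11\right) - 13 = 1 \cdot \frac{29}{3} - 13 = \frac{29}{3} - 13 = - \frac{10}{3}$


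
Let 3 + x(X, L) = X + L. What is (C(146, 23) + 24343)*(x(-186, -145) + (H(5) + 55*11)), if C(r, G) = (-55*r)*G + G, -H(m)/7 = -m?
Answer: -49059144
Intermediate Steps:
H(m) = 7*m (H(m) = -(-7)*m = 7*m)
C(r, G) = G - 55*G*r (C(r, G) = -55*G*r + G = G - 55*G*r)
x(X, L) = -3 + L + X (x(X, L) = -3 + (X + L) = -3 + (L + X) = -3 + L + X)
(C(146, 23) + 24343)*(x(-186, -145) + (H(5) + 55*11)) = (23*(1 - 55*146) + 24343)*((-3 - 145 - 186) + (7*5 + 55*11)) = (23*(1 - 8030) + 24343)*(-334 + (35 + 605)) = (23*(-8029) + 24343)*(-334 + 640) = (-184667 + 24343)*306 = -160324*306 = -49059144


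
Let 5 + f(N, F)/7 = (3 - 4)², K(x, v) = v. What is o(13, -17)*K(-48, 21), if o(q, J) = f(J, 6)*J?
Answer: 9996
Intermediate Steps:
f(N, F) = -28 (f(N, F) = -35 + 7*(3 - 4)² = -35 + 7*(-1)² = -35 + 7*1 = -35 + 7 = -28)
o(q, J) = -28*J
o(13, -17)*K(-48, 21) = -28*(-17)*21 = 476*21 = 9996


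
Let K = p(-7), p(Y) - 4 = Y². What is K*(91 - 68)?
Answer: 1219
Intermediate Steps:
p(Y) = 4 + Y²
K = 53 (K = 4 + (-7)² = 4 + 49 = 53)
K*(91 - 68) = 53*(91 - 68) = 53*23 = 1219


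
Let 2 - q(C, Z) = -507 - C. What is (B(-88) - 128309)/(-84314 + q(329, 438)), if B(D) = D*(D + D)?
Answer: 112821/83476 ≈ 1.3515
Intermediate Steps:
B(D) = 2*D² (B(D) = D*(2*D) = 2*D²)
q(C, Z) = 509 + C (q(C, Z) = 2 - (-507 - C) = 2 + (507 + C) = 509 + C)
(B(-88) - 128309)/(-84314 + q(329, 438)) = (2*(-88)² - 128309)/(-84314 + (509 + 329)) = (2*7744 - 128309)/(-84314 + 838) = (15488 - 128309)/(-83476) = -112821*(-1/83476) = 112821/83476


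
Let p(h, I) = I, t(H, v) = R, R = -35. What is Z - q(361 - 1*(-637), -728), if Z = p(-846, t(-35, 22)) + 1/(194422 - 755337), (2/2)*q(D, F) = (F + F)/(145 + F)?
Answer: -12262163398/327013445 ≈ -37.497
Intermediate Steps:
t(H, v) = -35
q(D, F) = 2*F/(145 + F) (q(D, F) = (F + F)/(145 + F) = (2*F)/(145 + F) = 2*F/(145 + F))
Z = -19632026/560915 (Z = -35 + 1/(194422 - 755337) = -35 + 1/(-560915) = -35 - 1/560915 = -19632026/560915 ≈ -35.000)
Z - q(361 - 1*(-637), -728) = -19632026/560915 - 2*(-728)/(145 - 728) = -19632026/560915 - 2*(-728)/(-583) = -19632026/560915 - 2*(-728)*(-1)/583 = -19632026/560915 - 1*1456/583 = -19632026/560915 - 1456/583 = -12262163398/327013445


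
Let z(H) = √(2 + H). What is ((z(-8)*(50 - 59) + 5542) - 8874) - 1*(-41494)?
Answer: 38162 - 9*I*√6 ≈ 38162.0 - 22.045*I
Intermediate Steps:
((z(-8)*(50 - 59) + 5542) - 8874) - 1*(-41494) = ((√(2 - 8)*(50 - 59) + 5542) - 8874) - 1*(-41494) = ((√(-6)*(-9) + 5542) - 8874) + 41494 = (((I*√6)*(-9) + 5542) - 8874) + 41494 = ((-9*I*√6 + 5542) - 8874) + 41494 = ((5542 - 9*I*√6) - 8874) + 41494 = (-3332 - 9*I*√6) + 41494 = 38162 - 9*I*√6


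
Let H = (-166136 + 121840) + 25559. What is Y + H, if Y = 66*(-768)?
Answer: -69425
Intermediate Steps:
Y = -50688
H = -18737 (H = -44296 + 25559 = -18737)
Y + H = -50688 - 18737 = -69425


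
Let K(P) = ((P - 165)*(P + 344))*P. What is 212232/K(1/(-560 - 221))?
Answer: 50551491372756/17310763079 ≈ 2920.2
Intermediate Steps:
K(P) = P*(-165 + P)*(344 + P) (K(P) = ((-165 + P)*(344 + P))*P = P*(-165 + P)*(344 + P))
212232/K(1/(-560 - 221)) = 212232/(((-56760 + (1/(-560 - 221))² + 179/(-560 - 221))/(-560 - 221))) = 212232/(((-56760 + (1/(-781))² + 179/(-781))/(-781))) = 212232/((-(-56760 + (-1/781)² + 179*(-1/781))/781)) = 212232/((-(-56760 + 1/609961 - 179/781)/781)) = 212232/((-1/781*(-34621526158/609961))) = 212232/(34621526158/476379541) = 212232*(476379541/34621526158) = 50551491372756/17310763079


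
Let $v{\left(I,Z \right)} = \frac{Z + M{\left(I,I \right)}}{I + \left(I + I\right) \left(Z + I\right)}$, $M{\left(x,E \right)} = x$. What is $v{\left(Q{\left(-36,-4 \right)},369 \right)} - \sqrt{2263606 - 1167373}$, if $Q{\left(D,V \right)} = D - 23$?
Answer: $- \frac{310}{36639} - \sqrt{1096233} \approx -1047.0$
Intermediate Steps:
$Q{\left(D,V \right)} = -23 + D$
$v{\left(I,Z \right)} = \frac{I + Z}{I + 2 I \left(I + Z\right)}$ ($v{\left(I,Z \right)} = \frac{Z + I}{I + \left(I + I\right) \left(Z + I\right)} = \frac{I + Z}{I + 2 I \left(I + Z\right)}$)
$v{\left(Q{\left(-36,-4 \right)},369 \right)} - \sqrt{2263606 - 1167373} = \frac{\left(-23 - 36\right) + 369}{\left(-23 - 36\right) \left(1 + 2 \left(-23 - 36\right) + 2 \cdot 369\right)} - \sqrt{2263606 - 1167373} = \frac{-59 + 369}{\left(-59\right) \left(1 + 2 \left(-59\right) + 738\right)} - \sqrt{1096233} = \left(- \frac{1}{59}\right) \frac{1}{1 - 118 + 738} \cdot 310 - \sqrt{1096233} = \left(- \frac{1}{59}\right) \frac{1}{621} \cdot 310 - \sqrt{1096233} = - \frac{310}{36639} - \sqrt{1096233}$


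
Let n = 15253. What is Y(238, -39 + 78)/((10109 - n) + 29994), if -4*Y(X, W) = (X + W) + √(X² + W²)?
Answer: -277/99400 - √58165/99400 ≈ -0.0052130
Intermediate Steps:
Y(X, W) = -W/4 - X/4 - √(W² + X²)/4 (Y(X, W) = -((X + W) + √(X² + W²))/4 = -((W + X) + √(W² + X²))/4 = -(W + X + √(W² + X²))/4 = -W/4 - X/4 - √(W² + X²)/4)
Y(238, -39 + 78)/((10109 - n) + 29994) = (-(-39 + 78)/4 - ¼*238 - √((-39 + 78)² + 238²)/4)/((10109 - 1*15253) + 29994) = (-¼*39 - 119/2 - √(39² + 56644)/4)/((10109 - 15253) + 29994) = (-39/4 - 119/2 - √(1521 + 56644)/4)/(-5144 + 29994) = (-39/4 - 119/2 - √58165/4)/24850 = (-277/4 - √58165/4)*(1/24850) = -277/99400 - √58165/99400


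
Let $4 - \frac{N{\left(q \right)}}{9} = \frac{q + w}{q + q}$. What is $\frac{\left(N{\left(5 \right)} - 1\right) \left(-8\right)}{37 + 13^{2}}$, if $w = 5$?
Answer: $- \frac{104}{103} \approx -1.0097$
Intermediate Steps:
$N{\left(q \right)} = 36 - \frac{9 \left(5 + q\right)}{2 q}$ ($N{\left(q \right)} = 36 - 9 \frac{q + 5}{q + q} = 36 - 9 \frac{5 + q}{2 q} = 36 - \frac{9 \left(5 + q\right)}{2 q}$)
$\frac{\left(N{\left(5 \right)} - 1\right) \left(-8\right)}{37 + 13^{2}} = \frac{\left(\frac{9 \left(-5 + 7 \cdot 5\right)}{2 \cdot 5} - 1\right) \left(-8\right)}{37 + 13^{2}} = \frac{\left(\frac{9}{2} \cdot \frac{1}{5} \left(-5 + 35\right) - 1\right) \left(-8\right)}{37 + 169} = \frac{\left(\frac{9}{2} \cdot \frac{1}{5} \cdot 30 - 1\right) \left(-8\right)}{206} = \frac{\left(27 - 1\right) \left(-8\right)}{206} = \frac{26 \left(-8\right)}{206} = \frac{1}{206} \left(-208\right) = - \frac{104}{103}$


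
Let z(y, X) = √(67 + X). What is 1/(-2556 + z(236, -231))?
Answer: -639/1633325 - I*√41/3266650 ≈ -0.00039123 - 1.9602e-6*I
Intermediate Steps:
1/(-2556 + z(236, -231)) = 1/(-2556 + √(67 - 231)) = 1/(-2556 + √(-164)) = 1/(-2556 + 2*I*√41)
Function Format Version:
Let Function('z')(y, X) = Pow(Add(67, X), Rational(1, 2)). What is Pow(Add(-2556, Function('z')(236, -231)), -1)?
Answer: Add(Rational(-639, 1633325), Mul(Rational(-1, 3266650), I, Pow(41, Rational(1, 2)))) ≈ Add(-0.00039123, Mul(-1.9602e-6, I))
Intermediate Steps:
Pow(Add(-2556, Function('z')(236, -231)), -1) = Pow(Add(-2556, Pow(Add(67, -231), Rational(1, 2))), -1) = Pow(Add(-2556, Pow(-164, Rational(1, 2))), -1) = Pow(Add(-2556, Mul(2, I, Pow(41, Rational(1, 2)))), -1)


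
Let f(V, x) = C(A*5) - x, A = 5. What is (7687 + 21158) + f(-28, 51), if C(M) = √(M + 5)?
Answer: 28794 + √30 ≈ 28799.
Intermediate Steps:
C(M) = √(5 + M)
f(V, x) = √30 - x (f(V, x) = √(5 + 5*5) - x = √(5 + 25) - x = √30 - x)
(7687 + 21158) + f(-28, 51) = (7687 + 21158) + (√30 - 1*51) = 28845 + (√30 - 51) = 28845 + (-51 + √30) = 28794 + √30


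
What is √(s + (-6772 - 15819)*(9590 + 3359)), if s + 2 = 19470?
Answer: I*√292511391 ≈ 17103.0*I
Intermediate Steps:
s = 19468 (s = -2 + 19470 = 19468)
√(s + (-6772 - 15819)*(9590 + 3359)) = √(19468 + (-6772 - 15819)*(9590 + 3359)) = √(19468 - 22591*12949) = √(19468 - 292530859) = √(-292511391) = I*√292511391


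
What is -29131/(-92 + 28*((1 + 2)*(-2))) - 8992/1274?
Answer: 1337499/12740 ≈ 104.98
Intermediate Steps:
-29131/(-92 + 28*((1 + 2)*(-2))) - 8992/1274 = -29131/(-92 + 28*(3*(-2))) - 8992*1/1274 = -29131/(-92 + 28*(-6)) - 4496/637 = -29131/(-92 - 168) - 4496/637 = -29131/(-260) - 4496/637 = -29131*(-1/260) - 4496/637 = 29131/260 - 4496/637 = 1337499/12740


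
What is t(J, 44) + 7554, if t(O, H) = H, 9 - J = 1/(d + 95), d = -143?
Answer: 7598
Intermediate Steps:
J = 433/48 (J = 9 - 1/(-143 + 95) = 9 - 1/(-48) = 9 - 1*(-1/48) = 9 + 1/48 = 433/48 ≈ 9.0208)
t(J, 44) + 7554 = 44 + 7554 = 7598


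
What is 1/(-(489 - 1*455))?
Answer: -1/34 ≈ -0.029412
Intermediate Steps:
1/(-(489 - 1*455)) = 1/(-(489 - 455)) = 1/(-1*34) = 1/(-34) = -1/34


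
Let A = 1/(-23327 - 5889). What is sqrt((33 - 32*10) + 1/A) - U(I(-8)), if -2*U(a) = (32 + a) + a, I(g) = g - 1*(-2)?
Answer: 10 + I*sqrt(29503) ≈ 10.0 + 171.76*I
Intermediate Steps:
I(g) = 2 + g (I(g) = g + 2 = 2 + g)
A = -1/29216 (A = 1/(-29216) = -1/29216 ≈ -3.4228e-5)
U(a) = -16 - a (U(a) = -((32 + a) + a)/2 = -(32 + 2*a)/2 = -16 - a)
sqrt((33 - 32*10) + 1/A) - U(I(-8)) = sqrt((33 - 32*10) + 1/(-1/29216)) - (-16 - (2 - 8)) = sqrt((33 - 320) - 29216) - (-16 - 1*(-6)) = sqrt(-287 - 29216) - (-16 + 6) = sqrt(-29503) - 1*(-10) = I*sqrt(29503) + 10 = 10 + I*sqrt(29503)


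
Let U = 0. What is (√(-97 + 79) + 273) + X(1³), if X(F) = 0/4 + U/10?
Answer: 273 + 3*I*√2 ≈ 273.0 + 4.2426*I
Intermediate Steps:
X(F) = 0 (X(F) = 0/4 + 0/10 = 0*(¼) + 0*(⅒) = 0 + 0 = 0)
(√(-97 + 79) + 273) + X(1³) = (√(-97 + 79) + 273) + 0 = (√(-18) + 273) + 0 = (3*I*√2 + 273) + 0 = (273 + 3*I*√2) + 0 = 273 + 3*I*√2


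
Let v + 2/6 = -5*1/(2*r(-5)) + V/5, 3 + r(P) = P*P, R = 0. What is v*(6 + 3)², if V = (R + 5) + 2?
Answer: 16983/220 ≈ 77.195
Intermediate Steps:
r(P) = -3 + P² (r(P) = -3 + P*P = -3 + P²)
V = 7 (V = (0 + 5) + 2 = 5 + 2 = 7)
v = 629/660 (v = -⅓ + (-5*1/(2*(-3 + (-5)²)) + 7/5) = -⅓ + (-5*1/(2*(-3 + 25)) + 7*(⅕)) = -⅓ + (-5/(2*22) + 7/5) = -⅓ + (-5/44 + 7/5) = -⅓ + 283/220 = 629/660 ≈ 0.95303)
v*(6 + 3)² = 629*(6 + 3)²/660 = (629/660)*9² = (629/660)*81 = 16983/220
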